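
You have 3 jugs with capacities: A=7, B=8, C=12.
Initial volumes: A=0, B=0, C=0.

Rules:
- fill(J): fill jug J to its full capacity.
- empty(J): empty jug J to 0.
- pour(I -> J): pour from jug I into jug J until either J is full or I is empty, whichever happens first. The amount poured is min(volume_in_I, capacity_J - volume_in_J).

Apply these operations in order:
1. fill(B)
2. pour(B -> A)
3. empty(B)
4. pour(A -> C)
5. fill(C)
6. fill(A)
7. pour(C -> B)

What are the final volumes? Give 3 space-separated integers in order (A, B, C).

Step 1: fill(B) -> (A=0 B=8 C=0)
Step 2: pour(B -> A) -> (A=7 B=1 C=0)
Step 3: empty(B) -> (A=7 B=0 C=0)
Step 4: pour(A -> C) -> (A=0 B=0 C=7)
Step 5: fill(C) -> (A=0 B=0 C=12)
Step 6: fill(A) -> (A=7 B=0 C=12)
Step 7: pour(C -> B) -> (A=7 B=8 C=4)

Answer: 7 8 4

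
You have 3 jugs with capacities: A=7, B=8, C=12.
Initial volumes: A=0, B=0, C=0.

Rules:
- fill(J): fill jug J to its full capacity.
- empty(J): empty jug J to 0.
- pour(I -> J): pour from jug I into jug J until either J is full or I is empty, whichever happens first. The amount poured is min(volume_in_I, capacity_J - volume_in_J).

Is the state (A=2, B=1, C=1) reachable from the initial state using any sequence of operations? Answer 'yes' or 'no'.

BFS explored all 474 reachable states.
Reachable set includes: (0,0,0), (0,0,1), (0,0,2), (0,0,3), (0,0,4), (0,0,5), (0,0,6), (0,0,7), (0,0,8), (0,0,9), (0,0,10), (0,0,11) ...
Target (A=2, B=1, C=1) not in reachable set → no.

Answer: no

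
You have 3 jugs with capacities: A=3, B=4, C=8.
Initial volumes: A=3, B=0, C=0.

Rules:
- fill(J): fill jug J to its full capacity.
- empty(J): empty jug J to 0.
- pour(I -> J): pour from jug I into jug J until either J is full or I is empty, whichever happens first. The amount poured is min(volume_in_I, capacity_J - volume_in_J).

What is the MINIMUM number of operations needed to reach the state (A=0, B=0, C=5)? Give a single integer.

Answer: 4

Derivation:
BFS from (A=3, B=0, C=0). One shortest path:
  1. empty(A) -> (A=0 B=0 C=0)
  2. fill(C) -> (A=0 B=0 C=8)
  3. pour(C -> A) -> (A=3 B=0 C=5)
  4. empty(A) -> (A=0 B=0 C=5)
Reached target in 4 moves.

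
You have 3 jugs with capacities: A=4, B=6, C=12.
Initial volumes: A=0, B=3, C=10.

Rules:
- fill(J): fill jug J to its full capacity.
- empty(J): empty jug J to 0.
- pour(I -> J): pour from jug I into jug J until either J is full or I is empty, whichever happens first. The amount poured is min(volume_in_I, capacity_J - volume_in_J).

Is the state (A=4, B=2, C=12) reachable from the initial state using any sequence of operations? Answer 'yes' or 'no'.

Answer: yes

Derivation:
BFS from (A=0, B=3, C=10):
  1. fill(B) -> (A=0 B=6 C=10)
  2. fill(C) -> (A=0 B=6 C=12)
  3. pour(B -> A) -> (A=4 B=2 C=12)
Target reached → yes.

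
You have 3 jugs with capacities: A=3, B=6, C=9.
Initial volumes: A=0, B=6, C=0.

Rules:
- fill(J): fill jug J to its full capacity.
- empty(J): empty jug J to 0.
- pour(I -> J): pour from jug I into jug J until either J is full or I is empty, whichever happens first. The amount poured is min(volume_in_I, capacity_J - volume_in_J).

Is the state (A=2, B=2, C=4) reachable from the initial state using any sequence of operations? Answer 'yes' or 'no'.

BFS explored all 24 reachable states.
Reachable set includes: (0,0,0), (0,0,3), (0,0,6), (0,0,9), (0,3,0), (0,3,3), (0,3,6), (0,3,9), (0,6,0), (0,6,3), (0,6,6), (0,6,9) ...
Target (A=2, B=2, C=4) not in reachable set → no.

Answer: no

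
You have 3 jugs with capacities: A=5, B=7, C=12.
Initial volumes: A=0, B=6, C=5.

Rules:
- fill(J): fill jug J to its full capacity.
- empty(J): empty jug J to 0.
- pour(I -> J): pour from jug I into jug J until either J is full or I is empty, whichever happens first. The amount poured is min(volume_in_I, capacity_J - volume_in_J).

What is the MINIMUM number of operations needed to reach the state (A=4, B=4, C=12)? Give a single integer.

Answer: 8

Derivation:
BFS from (A=0, B=6, C=5). One shortest path:
  1. fill(C) -> (A=0 B=6 C=12)
  2. pour(C -> A) -> (A=5 B=6 C=7)
  3. empty(A) -> (A=0 B=6 C=7)
  4. pour(C -> A) -> (A=5 B=6 C=2)
  5. pour(A -> B) -> (A=4 B=7 C=2)
  6. pour(B -> C) -> (A=4 B=0 C=9)
  7. fill(B) -> (A=4 B=7 C=9)
  8. pour(B -> C) -> (A=4 B=4 C=12)
Reached target in 8 moves.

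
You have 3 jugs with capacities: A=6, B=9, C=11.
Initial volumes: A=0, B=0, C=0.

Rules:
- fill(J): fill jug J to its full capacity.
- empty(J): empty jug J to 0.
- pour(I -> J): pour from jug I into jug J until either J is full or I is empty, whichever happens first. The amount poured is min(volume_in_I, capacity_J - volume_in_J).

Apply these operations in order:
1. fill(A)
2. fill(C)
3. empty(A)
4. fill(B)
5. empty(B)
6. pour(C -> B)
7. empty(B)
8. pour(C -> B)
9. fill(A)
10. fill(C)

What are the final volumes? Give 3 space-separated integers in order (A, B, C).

Answer: 6 2 11

Derivation:
Step 1: fill(A) -> (A=6 B=0 C=0)
Step 2: fill(C) -> (A=6 B=0 C=11)
Step 3: empty(A) -> (A=0 B=0 C=11)
Step 4: fill(B) -> (A=0 B=9 C=11)
Step 5: empty(B) -> (A=0 B=0 C=11)
Step 6: pour(C -> B) -> (A=0 B=9 C=2)
Step 7: empty(B) -> (A=0 B=0 C=2)
Step 8: pour(C -> B) -> (A=0 B=2 C=0)
Step 9: fill(A) -> (A=6 B=2 C=0)
Step 10: fill(C) -> (A=6 B=2 C=11)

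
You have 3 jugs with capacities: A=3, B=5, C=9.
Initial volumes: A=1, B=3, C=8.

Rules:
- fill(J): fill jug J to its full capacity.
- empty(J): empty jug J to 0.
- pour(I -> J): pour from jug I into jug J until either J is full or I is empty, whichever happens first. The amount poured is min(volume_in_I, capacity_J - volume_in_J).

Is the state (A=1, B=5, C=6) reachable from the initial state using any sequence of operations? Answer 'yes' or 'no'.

Answer: yes

Derivation:
BFS from (A=1, B=3, C=8):
  1. pour(C -> B) -> (A=1 B=5 C=6)
Target reached → yes.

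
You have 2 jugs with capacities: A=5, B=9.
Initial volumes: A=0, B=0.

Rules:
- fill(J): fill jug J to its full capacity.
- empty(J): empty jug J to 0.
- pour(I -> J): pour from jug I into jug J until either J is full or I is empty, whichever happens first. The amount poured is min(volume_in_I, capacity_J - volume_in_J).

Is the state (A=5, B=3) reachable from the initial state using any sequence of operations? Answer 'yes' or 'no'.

Answer: yes

Derivation:
BFS from (A=0, B=0):
  1. fill(B) -> (A=0 B=9)
  2. pour(B -> A) -> (A=5 B=4)
  3. empty(A) -> (A=0 B=4)
  4. pour(B -> A) -> (A=4 B=0)
  5. fill(B) -> (A=4 B=9)
  6. pour(B -> A) -> (A=5 B=8)
  7. empty(A) -> (A=0 B=8)
  8. pour(B -> A) -> (A=5 B=3)
Target reached → yes.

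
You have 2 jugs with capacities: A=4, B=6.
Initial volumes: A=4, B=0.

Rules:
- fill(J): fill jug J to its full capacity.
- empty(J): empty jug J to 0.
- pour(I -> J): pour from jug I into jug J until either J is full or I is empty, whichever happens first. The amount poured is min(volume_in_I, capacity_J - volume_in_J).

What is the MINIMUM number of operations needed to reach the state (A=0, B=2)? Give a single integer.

Answer: 4

Derivation:
BFS from (A=4, B=0). One shortest path:
  1. empty(A) -> (A=0 B=0)
  2. fill(B) -> (A=0 B=6)
  3. pour(B -> A) -> (A=4 B=2)
  4. empty(A) -> (A=0 B=2)
Reached target in 4 moves.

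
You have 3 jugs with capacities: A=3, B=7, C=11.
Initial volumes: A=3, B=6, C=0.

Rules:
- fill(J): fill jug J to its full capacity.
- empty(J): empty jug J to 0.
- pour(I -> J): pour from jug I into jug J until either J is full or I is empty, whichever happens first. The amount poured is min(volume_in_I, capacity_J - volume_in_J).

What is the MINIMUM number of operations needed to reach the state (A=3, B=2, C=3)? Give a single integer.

Answer: 6

Derivation:
BFS from (A=3, B=6, C=0). One shortest path:
  1. pour(A -> B) -> (A=2 B=7 C=0)
  2. empty(B) -> (A=2 B=0 C=0)
  3. pour(A -> B) -> (A=0 B=2 C=0)
  4. fill(A) -> (A=3 B=2 C=0)
  5. pour(A -> C) -> (A=0 B=2 C=3)
  6. fill(A) -> (A=3 B=2 C=3)
Reached target in 6 moves.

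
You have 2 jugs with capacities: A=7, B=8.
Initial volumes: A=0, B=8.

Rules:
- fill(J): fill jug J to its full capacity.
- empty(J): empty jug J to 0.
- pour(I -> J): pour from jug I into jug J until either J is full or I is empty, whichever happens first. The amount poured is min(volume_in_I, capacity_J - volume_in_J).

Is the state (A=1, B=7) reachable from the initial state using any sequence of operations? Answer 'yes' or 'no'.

Answer: no

Derivation:
BFS explored all 30 reachable states.
Reachable set includes: (0,0), (0,1), (0,2), (0,3), (0,4), (0,5), (0,6), (0,7), (0,8), (1,0), (1,8), (2,0) ...
Target (A=1, B=7) not in reachable set → no.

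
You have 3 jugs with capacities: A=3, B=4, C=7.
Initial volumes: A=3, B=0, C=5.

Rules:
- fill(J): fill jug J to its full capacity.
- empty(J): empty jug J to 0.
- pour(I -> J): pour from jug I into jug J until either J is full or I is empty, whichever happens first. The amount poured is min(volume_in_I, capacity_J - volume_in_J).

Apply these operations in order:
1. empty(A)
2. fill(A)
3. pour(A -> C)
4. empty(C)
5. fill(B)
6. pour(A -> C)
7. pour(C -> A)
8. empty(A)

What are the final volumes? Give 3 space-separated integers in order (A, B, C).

Answer: 0 4 0

Derivation:
Step 1: empty(A) -> (A=0 B=0 C=5)
Step 2: fill(A) -> (A=3 B=0 C=5)
Step 3: pour(A -> C) -> (A=1 B=0 C=7)
Step 4: empty(C) -> (A=1 B=0 C=0)
Step 5: fill(B) -> (A=1 B=4 C=0)
Step 6: pour(A -> C) -> (A=0 B=4 C=1)
Step 7: pour(C -> A) -> (A=1 B=4 C=0)
Step 8: empty(A) -> (A=0 B=4 C=0)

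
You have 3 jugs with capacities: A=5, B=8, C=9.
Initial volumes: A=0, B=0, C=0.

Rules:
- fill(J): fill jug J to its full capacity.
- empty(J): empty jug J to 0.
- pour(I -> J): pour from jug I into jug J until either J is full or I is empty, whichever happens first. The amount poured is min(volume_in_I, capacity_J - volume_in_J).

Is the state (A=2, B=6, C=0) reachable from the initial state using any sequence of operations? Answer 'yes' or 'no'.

BFS from (A=0, B=0, C=0):
  1. fill(C) -> (A=0 B=0 C=9)
  2. pour(C -> B) -> (A=0 B=8 C=1)
  3. pour(B -> A) -> (A=5 B=3 C=1)
  4. pour(A -> C) -> (A=0 B=3 C=6)
  5. pour(B -> A) -> (A=3 B=0 C=6)
  6. fill(B) -> (A=3 B=8 C=6)
  7. pour(B -> A) -> (A=5 B=6 C=6)
  8. pour(A -> C) -> (A=2 B=6 C=9)
  9. empty(C) -> (A=2 B=6 C=0)
Target reached → yes.

Answer: yes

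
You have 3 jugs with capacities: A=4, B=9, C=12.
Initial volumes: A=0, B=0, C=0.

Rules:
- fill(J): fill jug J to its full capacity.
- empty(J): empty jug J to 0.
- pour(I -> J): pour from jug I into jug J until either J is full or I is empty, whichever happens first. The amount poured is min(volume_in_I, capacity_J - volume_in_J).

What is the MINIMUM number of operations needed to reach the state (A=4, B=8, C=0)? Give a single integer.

Answer: 3

Derivation:
BFS from (A=0, B=0, C=0). One shortest path:
  1. fill(C) -> (A=0 B=0 C=12)
  2. pour(C -> A) -> (A=4 B=0 C=8)
  3. pour(C -> B) -> (A=4 B=8 C=0)
Reached target in 3 moves.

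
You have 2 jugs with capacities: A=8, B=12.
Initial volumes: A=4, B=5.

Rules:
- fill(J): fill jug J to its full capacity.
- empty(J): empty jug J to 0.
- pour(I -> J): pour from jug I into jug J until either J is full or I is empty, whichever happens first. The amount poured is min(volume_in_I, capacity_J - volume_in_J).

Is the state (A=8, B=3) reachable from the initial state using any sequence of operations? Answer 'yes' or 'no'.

Answer: no

Derivation:
BFS explored all 21 reachable states.
Reachable set includes: (0,0), (0,1), (0,4), (0,5), (0,8), (0,9), (0,12), (1,0), (1,12), (4,0), (4,5), (4,12) ...
Target (A=8, B=3) not in reachable set → no.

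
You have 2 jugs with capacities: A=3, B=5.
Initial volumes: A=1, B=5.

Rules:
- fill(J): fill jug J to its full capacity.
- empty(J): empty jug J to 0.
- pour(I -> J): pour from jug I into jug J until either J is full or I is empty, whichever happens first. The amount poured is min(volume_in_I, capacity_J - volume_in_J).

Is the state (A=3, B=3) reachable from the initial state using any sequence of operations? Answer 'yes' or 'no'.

BFS from (A=1, B=5):
  1. pour(B -> A) -> (A=3 B=3)
Target reached → yes.

Answer: yes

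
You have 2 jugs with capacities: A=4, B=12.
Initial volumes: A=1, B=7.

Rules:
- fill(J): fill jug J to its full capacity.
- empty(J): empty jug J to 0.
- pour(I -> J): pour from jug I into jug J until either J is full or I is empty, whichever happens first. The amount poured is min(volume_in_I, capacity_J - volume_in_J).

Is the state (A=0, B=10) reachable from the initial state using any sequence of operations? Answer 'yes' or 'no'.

BFS explored all 25 reachable states.
Reachable set includes: (0,0), (0,1), (0,3), (0,4), (0,5), (0,7), (0,8), (0,9), (0,11), (0,12), (1,0), (1,7) ...
Target (A=0, B=10) not in reachable set → no.

Answer: no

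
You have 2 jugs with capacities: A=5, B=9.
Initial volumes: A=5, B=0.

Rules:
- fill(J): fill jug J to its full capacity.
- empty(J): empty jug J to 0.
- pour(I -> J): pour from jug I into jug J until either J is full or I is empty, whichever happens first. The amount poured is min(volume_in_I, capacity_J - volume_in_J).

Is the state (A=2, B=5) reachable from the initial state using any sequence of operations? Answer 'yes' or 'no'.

Answer: no

Derivation:
BFS explored all 28 reachable states.
Reachable set includes: (0,0), (0,1), (0,2), (0,3), (0,4), (0,5), (0,6), (0,7), (0,8), (0,9), (1,0), (1,9) ...
Target (A=2, B=5) not in reachable set → no.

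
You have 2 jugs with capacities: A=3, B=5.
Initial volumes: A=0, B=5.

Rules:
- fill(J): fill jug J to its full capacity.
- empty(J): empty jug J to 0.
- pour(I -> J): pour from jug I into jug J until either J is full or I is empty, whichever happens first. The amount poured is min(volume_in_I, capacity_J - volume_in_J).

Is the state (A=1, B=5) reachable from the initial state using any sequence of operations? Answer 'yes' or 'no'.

Answer: yes

Derivation:
BFS from (A=0, B=5):
  1. fill(A) -> (A=3 B=5)
  2. empty(B) -> (A=3 B=0)
  3. pour(A -> B) -> (A=0 B=3)
  4. fill(A) -> (A=3 B=3)
  5. pour(A -> B) -> (A=1 B=5)
Target reached → yes.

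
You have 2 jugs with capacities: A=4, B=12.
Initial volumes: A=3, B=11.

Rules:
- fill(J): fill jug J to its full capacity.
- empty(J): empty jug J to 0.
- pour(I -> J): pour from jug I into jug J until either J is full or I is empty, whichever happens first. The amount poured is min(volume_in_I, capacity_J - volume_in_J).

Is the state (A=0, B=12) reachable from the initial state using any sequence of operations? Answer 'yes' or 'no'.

Answer: yes

Derivation:
BFS from (A=3, B=11):
  1. empty(A) -> (A=0 B=11)
  2. fill(B) -> (A=0 B=12)
Target reached → yes.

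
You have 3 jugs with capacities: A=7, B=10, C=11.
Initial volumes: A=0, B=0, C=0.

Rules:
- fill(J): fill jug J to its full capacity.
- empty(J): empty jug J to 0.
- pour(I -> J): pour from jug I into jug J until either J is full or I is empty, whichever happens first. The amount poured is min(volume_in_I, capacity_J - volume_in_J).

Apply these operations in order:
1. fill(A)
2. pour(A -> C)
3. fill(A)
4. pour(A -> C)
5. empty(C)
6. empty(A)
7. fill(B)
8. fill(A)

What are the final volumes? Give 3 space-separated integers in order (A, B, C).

Answer: 7 10 0

Derivation:
Step 1: fill(A) -> (A=7 B=0 C=0)
Step 2: pour(A -> C) -> (A=0 B=0 C=7)
Step 3: fill(A) -> (A=7 B=0 C=7)
Step 4: pour(A -> C) -> (A=3 B=0 C=11)
Step 5: empty(C) -> (A=3 B=0 C=0)
Step 6: empty(A) -> (A=0 B=0 C=0)
Step 7: fill(B) -> (A=0 B=10 C=0)
Step 8: fill(A) -> (A=7 B=10 C=0)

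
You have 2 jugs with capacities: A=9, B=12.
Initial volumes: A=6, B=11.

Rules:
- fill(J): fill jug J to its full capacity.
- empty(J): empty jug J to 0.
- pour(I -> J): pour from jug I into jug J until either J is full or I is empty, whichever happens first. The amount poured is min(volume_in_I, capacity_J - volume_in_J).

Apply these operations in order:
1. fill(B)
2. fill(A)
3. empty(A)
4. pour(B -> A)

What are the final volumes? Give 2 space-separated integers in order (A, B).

Answer: 9 3

Derivation:
Step 1: fill(B) -> (A=6 B=12)
Step 2: fill(A) -> (A=9 B=12)
Step 3: empty(A) -> (A=0 B=12)
Step 4: pour(B -> A) -> (A=9 B=3)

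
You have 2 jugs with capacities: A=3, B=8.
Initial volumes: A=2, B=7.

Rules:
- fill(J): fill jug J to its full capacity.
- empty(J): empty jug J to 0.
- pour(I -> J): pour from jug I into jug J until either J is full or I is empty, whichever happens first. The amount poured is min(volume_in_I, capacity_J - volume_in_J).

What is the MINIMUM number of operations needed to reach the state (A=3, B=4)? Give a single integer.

Answer: 2

Derivation:
BFS from (A=2, B=7). One shortest path:
  1. empty(A) -> (A=0 B=7)
  2. pour(B -> A) -> (A=3 B=4)
Reached target in 2 moves.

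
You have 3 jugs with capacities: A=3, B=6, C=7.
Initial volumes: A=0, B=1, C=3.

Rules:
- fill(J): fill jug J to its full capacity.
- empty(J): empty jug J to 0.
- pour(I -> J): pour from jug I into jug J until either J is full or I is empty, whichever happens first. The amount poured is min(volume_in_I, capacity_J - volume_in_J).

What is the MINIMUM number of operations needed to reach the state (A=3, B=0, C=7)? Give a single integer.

Answer: 3

Derivation:
BFS from (A=0, B=1, C=3). One shortest path:
  1. fill(A) -> (A=3 B=1 C=3)
  2. empty(B) -> (A=3 B=0 C=3)
  3. fill(C) -> (A=3 B=0 C=7)
Reached target in 3 moves.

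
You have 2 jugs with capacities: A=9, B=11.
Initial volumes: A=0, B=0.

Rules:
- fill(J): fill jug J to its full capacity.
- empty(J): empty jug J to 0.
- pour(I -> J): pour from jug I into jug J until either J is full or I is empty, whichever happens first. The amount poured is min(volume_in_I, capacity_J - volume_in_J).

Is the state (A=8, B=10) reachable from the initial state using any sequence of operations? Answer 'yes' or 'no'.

BFS explored all 40 reachable states.
Reachable set includes: (0,0), (0,1), (0,2), (0,3), (0,4), (0,5), (0,6), (0,7), (0,8), (0,9), (0,10), (0,11) ...
Target (A=8, B=10) not in reachable set → no.

Answer: no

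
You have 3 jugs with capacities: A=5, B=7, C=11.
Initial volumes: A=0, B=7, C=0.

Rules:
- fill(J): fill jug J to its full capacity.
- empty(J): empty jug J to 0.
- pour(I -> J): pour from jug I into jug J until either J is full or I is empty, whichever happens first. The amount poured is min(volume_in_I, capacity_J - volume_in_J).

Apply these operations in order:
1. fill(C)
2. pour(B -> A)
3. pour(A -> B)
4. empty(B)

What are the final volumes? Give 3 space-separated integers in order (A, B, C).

Answer: 0 0 11

Derivation:
Step 1: fill(C) -> (A=0 B=7 C=11)
Step 2: pour(B -> A) -> (A=5 B=2 C=11)
Step 3: pour(A -> B) -> (A=0 B=7 C=11)
Step 4: empty(B) -> (A=0 B=0 C=11)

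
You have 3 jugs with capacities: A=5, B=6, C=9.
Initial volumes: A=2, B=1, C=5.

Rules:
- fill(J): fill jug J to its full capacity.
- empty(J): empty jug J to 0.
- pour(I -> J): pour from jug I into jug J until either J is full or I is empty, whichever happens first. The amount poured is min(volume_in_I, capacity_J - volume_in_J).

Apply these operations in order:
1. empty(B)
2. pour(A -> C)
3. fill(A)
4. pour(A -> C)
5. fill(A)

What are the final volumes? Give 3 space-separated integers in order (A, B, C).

Step 1: empty(B) -> (A=2 B=0 C=5)
Step 2: pour(A -> C) -> (A=0 B=0 C=7)
Step 3: fill(A) -> (A=5 B=0 C=7)
Step 4: pour(A -> C) -> (A=3 B=0 C=9)
Step 5: fill(A) -> (A=5 B=0 C=9)

Answer: 5 0 9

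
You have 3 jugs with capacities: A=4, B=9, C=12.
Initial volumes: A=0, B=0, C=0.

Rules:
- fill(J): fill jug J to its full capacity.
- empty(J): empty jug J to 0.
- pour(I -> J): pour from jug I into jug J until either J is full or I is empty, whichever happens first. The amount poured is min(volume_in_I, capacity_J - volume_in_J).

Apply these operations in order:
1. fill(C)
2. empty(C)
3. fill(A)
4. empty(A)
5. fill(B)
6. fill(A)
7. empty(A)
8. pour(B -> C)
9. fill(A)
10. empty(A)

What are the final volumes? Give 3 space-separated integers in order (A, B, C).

Answer: 0 0 9

Derivation:
Step 1: fill(C) -> (A=0 B=0 C=12)
Step 2: empty(C) -> (A=0 B=0 C=0)
Step 3: fill(A) -> (A=4 B=0 C=0)
Step 4: empty(A) -> (A=0 B=0 C=0)
Step 5: fill(B) -> (A=0 B=9 C=0)
Step 6: fill(A) -> (A=4 B=9 C=0)
Step 7: empty(A) -> (A=0 B=9 C=0)
Step 8: pour(B -> C) -> (A=0 B=0 C=9)
Step 9: fill(A) -> (A=4 B=0 C=9)
Step 10: empty(A) -> (A=0 B=0 C=9)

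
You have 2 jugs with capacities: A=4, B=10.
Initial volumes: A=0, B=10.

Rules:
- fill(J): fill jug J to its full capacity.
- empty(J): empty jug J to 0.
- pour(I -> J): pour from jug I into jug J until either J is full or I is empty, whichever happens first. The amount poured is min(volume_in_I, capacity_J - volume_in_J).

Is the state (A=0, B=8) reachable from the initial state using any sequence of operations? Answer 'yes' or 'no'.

Answer: yes

Derivation:
BFS from (A=0, B=10):
  1. fill(A) -> (A=4 B=10)
  2. empty(B) -> (A=4 B=0)
  3. pour(A -> B) -> (A=0 B=4)
  4. fill(A) -> (A=4 B=4)
  5. pour(A -> B) -> (A=0 B=8)
Target reached → yes.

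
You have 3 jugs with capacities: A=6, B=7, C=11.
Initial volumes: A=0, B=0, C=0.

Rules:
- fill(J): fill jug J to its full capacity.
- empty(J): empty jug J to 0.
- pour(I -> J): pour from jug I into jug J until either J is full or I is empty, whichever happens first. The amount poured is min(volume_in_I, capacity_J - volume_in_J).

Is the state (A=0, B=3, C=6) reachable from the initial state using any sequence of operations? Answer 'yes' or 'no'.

BFS from (A=0, B=0, C=0):
  1. fill(A) -> (A=6 B=0 C=0)
  2. fill(B) -> (A=6 B=7 C=0)
  3. pour(B -> C) -> (A=6 B=0 C=7)
  4. fill(B) -> (A=6 B=7 C=7)
  5. pour(B -> C) -> (A=6 B=3 C=11)
  6. empty(C) -> (A=6 B=3 C=0)
  7. pour(A -> C) -> (A=0 B=3 C=6)
Target reached → yes.

Answer: yes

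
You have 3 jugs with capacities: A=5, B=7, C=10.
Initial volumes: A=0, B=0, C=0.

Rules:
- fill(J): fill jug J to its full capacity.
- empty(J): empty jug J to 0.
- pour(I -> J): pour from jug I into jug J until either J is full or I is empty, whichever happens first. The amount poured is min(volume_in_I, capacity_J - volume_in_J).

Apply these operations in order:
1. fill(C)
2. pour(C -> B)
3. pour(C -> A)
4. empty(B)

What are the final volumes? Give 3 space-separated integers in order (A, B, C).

Answer: 3 0 0

Derivation:
Step 1: fill(C) -> (A=0 B=0 C=10)
Step 2: pour(C -> B) -> (A=0 B=7 C=3)
Step 3: pour(C -> A) -> (A=3 B=7 C=0)
Step 4: empty(B) -> (A=3 B=0 C=0)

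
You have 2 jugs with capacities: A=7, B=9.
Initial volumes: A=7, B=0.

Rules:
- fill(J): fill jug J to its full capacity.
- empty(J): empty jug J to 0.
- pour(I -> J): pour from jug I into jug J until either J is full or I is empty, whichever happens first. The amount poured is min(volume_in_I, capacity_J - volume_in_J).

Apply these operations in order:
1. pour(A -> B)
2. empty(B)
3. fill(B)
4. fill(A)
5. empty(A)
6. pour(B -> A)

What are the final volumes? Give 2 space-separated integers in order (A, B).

Step 1: pour(A -> B) -> (A=0 B=7)
Step 2: empty(B) -> (A=0 B=0)
Step 3: fill(B) -> (A=0 B=9)
Step 4: fill(A) -> (A=7 B=9)
Step 5: empty(A) -> (A=0 B=9)
Step 6: pour(B -> A) -> (A=7 B=2)

Answer: 7 2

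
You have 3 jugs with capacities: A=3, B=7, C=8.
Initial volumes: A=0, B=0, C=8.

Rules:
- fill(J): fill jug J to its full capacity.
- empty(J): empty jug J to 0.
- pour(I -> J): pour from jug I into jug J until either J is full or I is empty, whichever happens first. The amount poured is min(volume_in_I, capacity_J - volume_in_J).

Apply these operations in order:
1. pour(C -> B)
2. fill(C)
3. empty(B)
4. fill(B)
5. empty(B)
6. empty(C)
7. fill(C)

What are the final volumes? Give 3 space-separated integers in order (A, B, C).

Step 1: pour(C -> B) -> (A=0 B=7 C=1)
Step 2: fill(C) -> (A=0 B=7 C=8)
Step 3: empty(B) -> (A=0 B=0 C=8)
Step 4: fill(B) -> (A=0 B=7 C=8)
Step 5: empty(B) -> (A=0 B=0 C=8)
Step 6: empty(C) -> (A=0 B=0 C=0)
Step 7: fill(C) -> (A=0 B=0 C=8)

Answer: 0 0 8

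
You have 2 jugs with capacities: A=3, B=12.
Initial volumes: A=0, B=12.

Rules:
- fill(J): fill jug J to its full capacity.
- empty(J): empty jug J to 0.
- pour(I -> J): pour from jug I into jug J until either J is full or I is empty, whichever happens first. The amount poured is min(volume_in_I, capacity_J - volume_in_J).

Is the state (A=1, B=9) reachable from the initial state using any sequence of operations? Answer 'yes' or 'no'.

BFS explored all 10 reachable states.
Reachable set includes: (0,0), (0,3), (0,6), (0,9), (0,12), (3,0), (3,3), (3,6), (3,9), (3,12)
Target (A=1, B=9) not in reachable set → no.

Answer: no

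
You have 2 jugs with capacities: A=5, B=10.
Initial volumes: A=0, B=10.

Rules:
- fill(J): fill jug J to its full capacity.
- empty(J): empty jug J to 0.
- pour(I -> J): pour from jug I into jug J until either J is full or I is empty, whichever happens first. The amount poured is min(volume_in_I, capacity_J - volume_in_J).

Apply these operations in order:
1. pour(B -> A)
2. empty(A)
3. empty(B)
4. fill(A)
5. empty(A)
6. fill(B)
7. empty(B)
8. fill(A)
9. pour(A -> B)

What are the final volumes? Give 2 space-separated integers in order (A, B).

Answer: 0 5

Derivation:
Step 1: pour(B -> A) -> (A=5 B=5)
Step 2: empty(A) -> (A=0 B=5)
Step 3: empty(B) -> (A=0 B=0)
Step 4: fill(A) -> (A=5 B=0)
Step 5: empty(A) -> (A=0 B=0)
Step 6: fill(B) -> (A=0 B=10)
Step 7: empty(B) -> (A=0 B=0)
Step 8: fill(A) -> (A=5 B=0)
Step 9: pour(A -> B) -> (A=0 B=5)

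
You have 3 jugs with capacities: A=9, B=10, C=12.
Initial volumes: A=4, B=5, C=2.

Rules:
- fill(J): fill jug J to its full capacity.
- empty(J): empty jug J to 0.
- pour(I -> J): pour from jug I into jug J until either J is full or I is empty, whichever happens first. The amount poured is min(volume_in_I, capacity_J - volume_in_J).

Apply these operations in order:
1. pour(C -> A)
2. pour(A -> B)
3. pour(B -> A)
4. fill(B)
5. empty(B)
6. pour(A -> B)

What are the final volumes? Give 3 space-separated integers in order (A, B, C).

Answer: 0 9 0

Derivation:
Step 1: pour(C -> A) -> (A=6 B=5 C=0)
Step 2: pour(A -> B) -> (A=1 B=10 C=0)
Step 3: pour(B -> A) -> (A=9 B=2 C=0)
Step 4: fill(B) -> (A=9 B=10 C=0)
Step 5: empty(B) -> (A=9 B=0 C=0)
Step 6: pour(A -> B) -> (A=0 B=9 C=0)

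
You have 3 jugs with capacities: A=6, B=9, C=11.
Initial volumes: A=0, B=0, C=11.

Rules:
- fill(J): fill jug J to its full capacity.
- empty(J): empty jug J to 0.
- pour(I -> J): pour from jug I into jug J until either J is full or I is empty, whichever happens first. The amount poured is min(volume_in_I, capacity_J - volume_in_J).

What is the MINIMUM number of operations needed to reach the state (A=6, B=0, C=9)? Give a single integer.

Answer: 4

Derivation:
BFS from (A=0, B=0, C=11). One shortest path:
  1. fill(A) -> (A=6 B=0 C=11)
  2. fill(B) -> (A=6 B=9 C=11)
  3. empty(C) -> (A=6 B=9 C=0)
  4. pour(B -> C) -> (A=6 B=0 C=9)
Reached target in 4 moves.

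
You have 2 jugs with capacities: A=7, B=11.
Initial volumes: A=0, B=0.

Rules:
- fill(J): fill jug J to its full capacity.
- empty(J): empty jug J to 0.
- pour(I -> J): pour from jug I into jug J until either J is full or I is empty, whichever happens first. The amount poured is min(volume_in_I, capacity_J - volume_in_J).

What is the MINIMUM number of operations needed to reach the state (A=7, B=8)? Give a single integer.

BFS from (A=0, B=0). One shortest path:
  1. fill(B) -> (A=0 B=11)
  2. pour(B -> A) -> (A=7 B=4)
  3. empty(A) -> (A=0 B=4)
  4. pour(B -> A) -> (A=4 B=0)
  5. fill(B) -> (A=4 B=11)
  6. pour(B -> A) -> (A=7 B=8)
Reached target in 6 moves.

Answer: 6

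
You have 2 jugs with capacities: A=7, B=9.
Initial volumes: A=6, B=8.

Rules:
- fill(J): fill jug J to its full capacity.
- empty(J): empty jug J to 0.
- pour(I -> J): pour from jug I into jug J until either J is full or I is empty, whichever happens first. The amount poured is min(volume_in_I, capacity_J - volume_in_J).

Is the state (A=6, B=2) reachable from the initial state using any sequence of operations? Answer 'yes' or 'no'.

Answer: no

Derivation:
BFS explored all 33 reachable states.
Reachable set includes: (0,0), (0,1), (0,2), (0,3), (0,4), (0,5), (0,6), (0,7), (0,8), (0,9), (1,0), (1,9) ...
Target (A=6, B=2) not in reachable set → no.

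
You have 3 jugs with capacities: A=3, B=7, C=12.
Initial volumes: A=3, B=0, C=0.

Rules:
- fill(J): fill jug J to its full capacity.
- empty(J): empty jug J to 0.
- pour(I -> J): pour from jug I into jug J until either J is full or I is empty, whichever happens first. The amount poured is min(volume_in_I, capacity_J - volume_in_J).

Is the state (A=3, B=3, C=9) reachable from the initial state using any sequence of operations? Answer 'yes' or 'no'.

BFS from (A=3, B=0, C=0):
  1. fill(C) -> (A=3 B=0 C=12)
  2. pour(A -> B) -> (A=0 B=3 C=12)
  3. pour(C -> A) -> (A=3 B=3 C=9)
Target reached → yes.

Answer: yes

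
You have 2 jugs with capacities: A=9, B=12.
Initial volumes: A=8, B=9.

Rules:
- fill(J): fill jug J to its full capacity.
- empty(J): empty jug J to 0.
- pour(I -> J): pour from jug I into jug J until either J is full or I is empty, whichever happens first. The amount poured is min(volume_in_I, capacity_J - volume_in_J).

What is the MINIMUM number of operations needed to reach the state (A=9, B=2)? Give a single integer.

BFS from (A=8, B=9). One shortest path:
  1. fill(B) -> (A=8 B=12)
  2. pour(B -> A) -> (A=9 B=11)
  3. empty(A) -> (A=0 B=11)
  4. pour(B -> A) -> (A=9 B=2)
Reached target in 4 moves.

Answer: 4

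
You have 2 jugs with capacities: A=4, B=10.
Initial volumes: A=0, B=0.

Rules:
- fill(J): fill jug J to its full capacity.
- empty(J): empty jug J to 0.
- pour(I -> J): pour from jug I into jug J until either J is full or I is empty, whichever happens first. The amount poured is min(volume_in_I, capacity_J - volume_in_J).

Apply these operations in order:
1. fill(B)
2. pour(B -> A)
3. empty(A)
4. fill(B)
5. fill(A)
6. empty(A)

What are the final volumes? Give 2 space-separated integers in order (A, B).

Step 1: fill(B) -> (A=0 B=10)
Step 2: pour(B -> A) -> (A=4 B=6)
Step 3: empty(A) -> (A=0 B=6)
Step 4: fill(B) -> (A=0 B=10)
Step 5: fill(A) -> (A=4 B=10)
Step 6: empty(A) -> (A=0 B=10)

Answer: 0 10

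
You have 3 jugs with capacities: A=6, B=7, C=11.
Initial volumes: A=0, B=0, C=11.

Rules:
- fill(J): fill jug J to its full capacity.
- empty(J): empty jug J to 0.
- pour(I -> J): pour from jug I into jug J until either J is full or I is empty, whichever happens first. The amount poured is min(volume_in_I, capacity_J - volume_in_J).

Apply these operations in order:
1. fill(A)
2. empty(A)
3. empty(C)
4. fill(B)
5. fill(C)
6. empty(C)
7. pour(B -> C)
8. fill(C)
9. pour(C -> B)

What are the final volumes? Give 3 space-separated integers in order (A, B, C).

Step 1: fill(A) -> (A=6 B=0 C=11)
Step 2: empty(A) -> (A=0 B=0 C=11)
Step 3: empty(C) -> (A=0 B=0 C=0)
Step 4: fill(B) -> (A=0 B=7 C=0)
Step 5: fill(C) -> (A=0 B=7 C=11)
Step 6: empty(C) -> (A=0 B=7 C=0)
Step 7: pour(B -> C) -> (A=0 B=0 C=7)
Step 8: fill(C) -> (A=0 B=0 C=11)
Step 9: pour(C -> B) -> (A=0 B=7 C=4)

Answer: 0 7 4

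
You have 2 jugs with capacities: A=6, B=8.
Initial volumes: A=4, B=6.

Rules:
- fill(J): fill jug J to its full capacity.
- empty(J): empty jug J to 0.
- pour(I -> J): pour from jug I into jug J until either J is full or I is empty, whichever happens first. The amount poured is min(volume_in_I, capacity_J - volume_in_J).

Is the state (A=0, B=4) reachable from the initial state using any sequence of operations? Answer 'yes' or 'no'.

Answer: yes

Derivation:
BFS from (A=4, B=6):
  1. empty(B) -> (A=4 B=0)
  2. pour(A -> B) -> (A=0 B=4)
Target reached → yes.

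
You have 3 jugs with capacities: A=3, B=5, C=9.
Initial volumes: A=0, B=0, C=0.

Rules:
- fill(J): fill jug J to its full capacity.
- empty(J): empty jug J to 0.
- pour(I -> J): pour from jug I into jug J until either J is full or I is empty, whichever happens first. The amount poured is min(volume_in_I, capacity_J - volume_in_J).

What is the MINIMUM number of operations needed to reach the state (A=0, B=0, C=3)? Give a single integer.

BFS from (A=0, B=0, C=0). One shortest path:
  1. fill(A) -> (A=3 B=0 C=0)
  2. pour(A -> C) -> (A=0 B=0 C=3)
Reached target in 2 moves.

Answer: 2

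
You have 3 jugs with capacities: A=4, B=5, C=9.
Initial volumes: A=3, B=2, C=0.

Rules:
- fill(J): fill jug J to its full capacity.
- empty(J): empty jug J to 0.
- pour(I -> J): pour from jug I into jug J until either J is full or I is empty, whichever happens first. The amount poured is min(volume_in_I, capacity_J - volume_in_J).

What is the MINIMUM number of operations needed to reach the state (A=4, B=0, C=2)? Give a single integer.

Answer: 2

Derivation:
BFS from (A=3, B=2, C=0). One shortest path:
  1. fill(A) -> (A=4 B=2 C=0)
  2. pour(B -> C) -> (A=4 B=0 C=2)
Reached target in 2 moves.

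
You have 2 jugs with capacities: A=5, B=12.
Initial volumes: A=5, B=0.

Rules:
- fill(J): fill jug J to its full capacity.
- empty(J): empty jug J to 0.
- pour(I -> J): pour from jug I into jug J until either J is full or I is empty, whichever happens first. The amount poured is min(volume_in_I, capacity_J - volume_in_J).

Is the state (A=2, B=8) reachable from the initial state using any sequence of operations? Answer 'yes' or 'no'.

BFS explored all 34 reachable states.
Reachable set includes: (0,0), (0,1), (0,2), (0,3), (0,4), (0,5), (0,6), (0,7), (0,8), (0,9), (0,10), (0,11) ...
Target (A=2, B=8) not in reachable set → no.

Answer: no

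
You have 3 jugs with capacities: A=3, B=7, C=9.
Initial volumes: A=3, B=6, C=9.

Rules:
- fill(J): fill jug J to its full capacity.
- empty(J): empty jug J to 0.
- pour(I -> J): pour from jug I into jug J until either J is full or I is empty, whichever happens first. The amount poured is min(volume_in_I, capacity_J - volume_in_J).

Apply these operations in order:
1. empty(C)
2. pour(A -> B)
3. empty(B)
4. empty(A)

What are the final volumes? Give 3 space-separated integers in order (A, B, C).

Answer: 0 0 0

Derivation:
Step 1: empty(C) -> (A=3 B=6 C=0)
Step 2: pour(A -> B) -> (A=2 B=7 C=0)
Step 3: empty(B) -> (A=2 B=0 C=0)
Step 4: empty(A) -> (A=0 B=0 C=0)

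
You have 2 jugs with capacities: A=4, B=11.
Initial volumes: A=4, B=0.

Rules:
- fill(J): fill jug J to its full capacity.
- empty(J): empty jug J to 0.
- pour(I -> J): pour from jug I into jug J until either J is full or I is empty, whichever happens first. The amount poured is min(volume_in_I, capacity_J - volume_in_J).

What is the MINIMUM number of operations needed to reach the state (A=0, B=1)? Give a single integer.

BFS from (A=4, B=0). One shortest path:
  1. pour(A -> B) -> (A=0 B=4)
  2. fill(A) -> (A=4 B=4)
  3. pour(A -> B) -> (A=0 B=8)
  4. fill(A) -> (A=4 B=8)
  5. pour(A -> B) -> (A=1 B=11)
  6. empty(B) -> (A=1 B=0)
  7. pour(A -> B) -> (A=0 B=1)
Reached target in 7 moves.

Answer: 7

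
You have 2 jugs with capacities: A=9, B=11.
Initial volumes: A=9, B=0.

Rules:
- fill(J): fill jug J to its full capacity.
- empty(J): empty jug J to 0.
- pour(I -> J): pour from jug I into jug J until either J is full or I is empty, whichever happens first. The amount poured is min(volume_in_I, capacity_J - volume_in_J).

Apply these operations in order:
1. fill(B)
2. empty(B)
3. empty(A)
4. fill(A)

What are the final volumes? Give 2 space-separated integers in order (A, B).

Step 1: fill(B) -> (A=9 B=11)
Step 2: empty(B) -> (A=9 B=0)
Step 3: empty(A) -> (A=0 B=0)
Step 4: fill(A) -> (A=9 B=0)

Answer: 9 0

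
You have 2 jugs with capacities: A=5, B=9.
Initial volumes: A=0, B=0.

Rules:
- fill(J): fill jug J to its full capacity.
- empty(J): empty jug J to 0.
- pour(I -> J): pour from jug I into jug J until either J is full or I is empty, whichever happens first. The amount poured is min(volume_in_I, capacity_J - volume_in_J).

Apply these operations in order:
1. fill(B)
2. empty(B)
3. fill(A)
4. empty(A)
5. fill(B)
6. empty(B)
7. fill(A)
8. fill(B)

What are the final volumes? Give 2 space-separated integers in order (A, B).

Step 1: fill(B) -> (A=0 B=9)
Step 2: empty(B) -> (A=0 B=0)
Step 3: fill(A) -> (A=5 B=0)
Step 4: empty(A) -> (A=0 B=0)
Step 5: fill(B) -> (A=0 B=9)
Step 6: empty(B) -> (A=0 B=0)
Step 7: fill(A) -> (A=5 B=0)
Step 8: fill(B) -> (A=5 B=9)

Answer: 5 9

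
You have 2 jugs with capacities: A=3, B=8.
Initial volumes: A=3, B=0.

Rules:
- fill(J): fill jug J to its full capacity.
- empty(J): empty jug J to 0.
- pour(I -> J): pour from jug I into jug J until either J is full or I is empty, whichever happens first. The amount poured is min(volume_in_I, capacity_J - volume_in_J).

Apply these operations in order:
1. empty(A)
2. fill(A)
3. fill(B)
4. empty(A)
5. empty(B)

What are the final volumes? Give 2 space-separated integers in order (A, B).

Answer: 0 0

Derivation:
Step 1: empty(A) -> (A=0 B=0)
Step 2: fill(A) -> (A=3 B=0)
Step 3: fill(B) -> (A=3 B=8)
Step 4: empty(A) -> (A=0 B=8)
Step 5: empty(B) -> (A=0 B=0)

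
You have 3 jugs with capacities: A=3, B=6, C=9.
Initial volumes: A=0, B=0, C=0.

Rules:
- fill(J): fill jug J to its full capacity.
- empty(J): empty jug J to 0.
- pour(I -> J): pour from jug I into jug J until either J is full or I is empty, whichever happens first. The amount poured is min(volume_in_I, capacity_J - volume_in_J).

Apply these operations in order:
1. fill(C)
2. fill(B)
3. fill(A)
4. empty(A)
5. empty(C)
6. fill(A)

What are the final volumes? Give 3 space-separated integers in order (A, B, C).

Step 1: fill(C) -> (A=0 B=0 C=9)
Step 2: fill(B) -> (A=0 B=6 C=9)
Step 3: fill(A) -> (A=3 B=6 C=9)
Step 4: empty(A) -> (A=0 B=6 C=9)
Step 5: empty(C) -> (A=0 B=6 C=0)
Step 6: fill(A) -> (A=3 B=6 C=0)

Answer: 3 6 0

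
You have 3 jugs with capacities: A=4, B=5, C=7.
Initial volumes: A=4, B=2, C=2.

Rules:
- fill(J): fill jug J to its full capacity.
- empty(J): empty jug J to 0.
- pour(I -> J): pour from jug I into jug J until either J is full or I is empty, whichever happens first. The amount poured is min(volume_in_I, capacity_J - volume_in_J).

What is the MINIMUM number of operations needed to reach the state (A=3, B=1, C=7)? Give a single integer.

BFS from (A=4, B=2, C=2). One shortest path:
  1. fill(B) -> (A=4 B=5 C=2)
  2. pour(A -> C) -> (A=0 B=5 C=6)
  3. pour(B -> A) -> (A=4 B=1 C=6)
  4. pour(A -> C) -> (A=3 B=1 C=7)
Reached target in 4 moves.

Answer: 4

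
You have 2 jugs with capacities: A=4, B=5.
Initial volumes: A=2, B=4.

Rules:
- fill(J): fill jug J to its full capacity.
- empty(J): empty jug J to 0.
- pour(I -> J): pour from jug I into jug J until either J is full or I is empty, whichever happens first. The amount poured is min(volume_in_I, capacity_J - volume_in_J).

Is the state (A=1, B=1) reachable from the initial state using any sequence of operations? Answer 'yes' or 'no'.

Answer: no

Derivation:
BFS explored all 19 reachable states.
Reachable set includes: (0,0), (0,1), (0,2), (0,3), (0,4), (0,5), (1,0), (1,5), (2,0), (2,4), (2,5), (3,0) ...
Target (A=1, B=1) not in reachable set → no.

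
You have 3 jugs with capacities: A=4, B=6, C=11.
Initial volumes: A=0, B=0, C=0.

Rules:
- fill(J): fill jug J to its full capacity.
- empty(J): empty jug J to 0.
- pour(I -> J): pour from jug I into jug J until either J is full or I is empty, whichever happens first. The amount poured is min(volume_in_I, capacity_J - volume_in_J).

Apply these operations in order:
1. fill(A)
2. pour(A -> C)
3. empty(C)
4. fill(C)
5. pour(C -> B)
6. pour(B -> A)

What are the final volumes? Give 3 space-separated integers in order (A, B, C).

Answer: 4 2 5

Derivation:
Step 1: fill(A) -> (A=4 B=0 C=0)
Step 2: pour(A -> C) -> (A=0 B=0 C=4)
Step 3: empty(C) -> (A=0 B=0 C=0)
Step 4: fill(C) -> (A=0 B=0 C=11)
Step 5: pour(C -> B) -> (A=0 B=6 C=5)
Step 6: pour(B -> A) -> (A=4 B=2 C=5)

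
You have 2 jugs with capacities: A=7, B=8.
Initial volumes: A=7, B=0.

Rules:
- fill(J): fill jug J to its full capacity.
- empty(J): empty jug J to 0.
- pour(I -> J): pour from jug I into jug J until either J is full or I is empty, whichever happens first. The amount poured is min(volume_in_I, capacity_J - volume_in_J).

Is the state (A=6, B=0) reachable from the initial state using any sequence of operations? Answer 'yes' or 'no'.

BFS from (A=7, B=0):
  1. pour(A -> B) -> (A=0 B=7)
  2. fill(A) -> (A=7 B=7)
  3. pour(A -> B) -> (A=6 B=8)
  4. empty(B) -> (A=6 B=0)
Target reached → yes.

Answer: yes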